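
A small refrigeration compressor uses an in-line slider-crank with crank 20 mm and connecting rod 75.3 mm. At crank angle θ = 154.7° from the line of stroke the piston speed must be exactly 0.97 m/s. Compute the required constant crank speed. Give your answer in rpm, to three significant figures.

1430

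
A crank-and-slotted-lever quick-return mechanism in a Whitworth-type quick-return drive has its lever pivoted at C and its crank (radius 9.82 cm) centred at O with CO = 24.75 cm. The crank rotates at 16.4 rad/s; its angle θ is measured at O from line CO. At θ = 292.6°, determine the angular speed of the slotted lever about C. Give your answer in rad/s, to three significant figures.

ω = 16.4 rad/s
Crank pin A relative to C: A = (d + r cosθ, r sinθ); lever angle φ = atan2(r sinθ, d + r cosθ).
Differentiating tanφ: φ̇ = rω(d cosθ + r)/(d² + r² + 2dr cosθ).
d² + r² + 2dr cosθ = |CA|² = 0.0895797 m²;  d cosθ + r = +0.19331 m.
|ω_lever| = |0.0982·16.4·+0.19331| / 0.0895797 = 3.4754 rad/s.

3.48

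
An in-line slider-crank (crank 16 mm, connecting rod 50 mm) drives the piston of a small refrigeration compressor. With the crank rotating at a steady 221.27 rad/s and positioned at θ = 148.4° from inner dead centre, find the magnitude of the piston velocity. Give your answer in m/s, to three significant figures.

ω = 221.3 rad/s
For an in-line slider-crank, x = r cosθ + √(L² − r² sin²θ), so v = −rω sinθ·[1 + r cosθ/√(L² − r² sin²θ)].
With r = 0.016 m, L = 0.05 m, θ = 148.4°: √(L² − r² sin²θ) = 0.049292 m.
v = −0.016·221.3·0.52399·[1 + 0.016·-0.85173/0.049292] = -1.3422 m/s.
|v| = 1.3422 m/s.

1.34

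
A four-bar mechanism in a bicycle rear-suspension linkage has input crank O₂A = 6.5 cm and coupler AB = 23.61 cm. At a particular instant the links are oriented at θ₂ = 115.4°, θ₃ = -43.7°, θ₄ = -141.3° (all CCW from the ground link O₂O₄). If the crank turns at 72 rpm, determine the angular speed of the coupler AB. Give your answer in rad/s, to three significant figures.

ω₂ = 7.54 rad/s (from 72 rpm).
Differentiating the loop-closure r₂e^{iθ₂}+r₃e^{iθ₃}=r₁+r₄e^{iθ₄} gives r₂ω₂e^{iθ₂}+r₃ω₃e^{iθ₃}=r₄ω₄e^{iθ₄}.
Eliminating the other unknown: ω₃ = r₂ω₂ sin(θ₄−θ₂) / [r₃ sin(θ₃−θ₄)].
Numerator sine = +0.97318; denominator sine = +0.99122.
Result = 0.065·7.54·(+0.97318) / (0.2361·(+0.99122)) = +2.038 rad/s; magnitude 2.038 rad/s.

2.04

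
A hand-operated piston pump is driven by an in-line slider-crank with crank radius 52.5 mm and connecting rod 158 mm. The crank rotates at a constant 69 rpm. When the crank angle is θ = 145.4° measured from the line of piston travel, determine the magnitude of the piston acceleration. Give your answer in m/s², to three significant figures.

ω = 2π·69/60 = 7.226 rad/s
x(θ) = r cosθ + √(L² − r² sin²θ); with ω constant, a = ω²·d²x/dθ².
d²x/dθ² = −r cosθ − r²(cos2θ)/√u − r⁴ sin²2θ/(4u^{3/2}),  u = L² − r² sin²θ = 0.0240753 m².
Substituting r = 0.0525 m, L = 0.158 m, θ = 145.4°: d²x/dθ² = +0.036462 m.
a = ω²·d²x/dθ² = (7.226)²·(+0.036462) = +1.9037 m/s²;  |a| = 1.9037 m/s².

1.90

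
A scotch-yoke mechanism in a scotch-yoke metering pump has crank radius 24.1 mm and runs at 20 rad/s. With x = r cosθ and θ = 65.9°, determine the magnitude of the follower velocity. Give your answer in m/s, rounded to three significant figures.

ω = 20 rad/s
x = r cosθ ⇒ ẋ = −rω sinθ.
|v| = rω|sinθ| = 0.0241·20·|sin 65.9°| = 0.43999 m/s.

0.440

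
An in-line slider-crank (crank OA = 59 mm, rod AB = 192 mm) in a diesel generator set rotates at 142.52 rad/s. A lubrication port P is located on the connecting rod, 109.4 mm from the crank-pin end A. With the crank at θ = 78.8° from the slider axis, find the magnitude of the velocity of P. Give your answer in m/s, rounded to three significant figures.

8.57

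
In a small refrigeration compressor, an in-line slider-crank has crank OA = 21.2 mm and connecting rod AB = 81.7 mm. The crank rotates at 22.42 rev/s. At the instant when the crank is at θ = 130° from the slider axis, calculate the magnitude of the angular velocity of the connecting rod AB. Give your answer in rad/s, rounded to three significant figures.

24.0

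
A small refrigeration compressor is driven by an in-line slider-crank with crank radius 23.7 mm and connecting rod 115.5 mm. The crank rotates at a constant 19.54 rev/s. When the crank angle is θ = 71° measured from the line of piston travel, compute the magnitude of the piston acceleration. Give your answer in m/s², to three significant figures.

ω = 2π·19.5 = 122.8 rad/s
x(θ) = r cosθ + √(L² − r² sin²θ); with ω constant, a = ω²·d²x/dθ².
d²x/dθ² = −r cosθ − r²(cos2θ)/√u − r⁴ sin²2θ/(4u^{3/2}),  u = L² − r² sin²θ = 0.0128381 m².
Substituting r = 0.0237 m, L = 0.1155 m, θ = 71°: d²x/dθ² = -0.0038301 m.
a = ω²·d²x/dθ² = (122.8)²·(-0.0038301) = -57.732 m/s²;  |a| = 57.732 m/s².

57.7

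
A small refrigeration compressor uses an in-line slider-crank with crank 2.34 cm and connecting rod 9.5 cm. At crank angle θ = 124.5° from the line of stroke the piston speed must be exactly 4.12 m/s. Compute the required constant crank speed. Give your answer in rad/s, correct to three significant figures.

For an in-line slider-crank, |v_piston| = rω|sinθ|·[1 + r cosθ/√(L² − r² sin²θ)].
With r = 0.0234 m, L = 0.095 m, θ = 124.5°: the bracketed kinematic factor |dx/dθ| = 0.016537 m.
ω = v/|dx/dθ| = 4.12/0.016537 = 249.14 rad/s.

249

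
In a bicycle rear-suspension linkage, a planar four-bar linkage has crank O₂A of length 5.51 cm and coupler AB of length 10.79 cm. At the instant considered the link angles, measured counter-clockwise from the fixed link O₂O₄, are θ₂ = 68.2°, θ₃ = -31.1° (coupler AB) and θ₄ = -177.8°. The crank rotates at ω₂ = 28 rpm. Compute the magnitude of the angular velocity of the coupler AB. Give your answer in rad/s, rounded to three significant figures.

ω₂ = 2.932 rad/s (from 28 rpm).
Differentiating the loop-closure r₂e^{iθ₂}+r₃e^{iθ₃}=r₁+r₄e^{iθ₄} gives r₂ω₂e^{iθ₂}+r₃ω₃e^{iθ₃}=r₄ω₄e^{iθ₄}.
Eliminating the other unknown: ω₃ = r₂ω₂ sin(θ₄−θ₂) / [r₃ sin(θ₃−θ₄)].
Numerator sine = +0.91355; denominator sine = +0.54902.
Result = 0.0551·2.932·(+0.91355) / (0.1079·(+0.54902)) = +2.4915 rad/s; magnitude 2.4915 rad/s.

2.49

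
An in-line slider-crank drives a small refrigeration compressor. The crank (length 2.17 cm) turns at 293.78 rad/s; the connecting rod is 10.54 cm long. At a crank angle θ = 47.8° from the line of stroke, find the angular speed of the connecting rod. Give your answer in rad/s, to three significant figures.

ω = 293.8 rad/s
The rod makes angle φ with the slider axis where L sinφ = r sinθ; differentiating, L cosφ·φ̇ = r ω cosθ.
L cosφ = √(L² − r² sin²θ) = 0.10417 m.
|ω_rod| = r ω |cosθ| / √(L² − r² sin²θ) = 0.0217·293.8·0.67172/0.10417 = 41.109 rad/s.

41.1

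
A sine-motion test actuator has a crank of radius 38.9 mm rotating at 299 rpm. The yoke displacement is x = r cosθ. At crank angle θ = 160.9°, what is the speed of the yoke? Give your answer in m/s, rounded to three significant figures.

ω = 31.31 rad/s (from 299 rpm).
x = r cosθ ⇒ ẋ = −rω sinθ.
|v| = rω|sinθ| = 0.0389·31.31·|sin 160.9°| = 0.39855 m/s.

0.399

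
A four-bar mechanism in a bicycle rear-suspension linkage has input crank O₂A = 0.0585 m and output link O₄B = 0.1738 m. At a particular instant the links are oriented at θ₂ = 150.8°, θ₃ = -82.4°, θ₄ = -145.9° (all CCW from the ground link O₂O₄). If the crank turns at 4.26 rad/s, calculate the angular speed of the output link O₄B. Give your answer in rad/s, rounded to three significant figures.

ω₂ = 4.26 rad/s
Differentiating the loop-closure r₂e^{iθ₂}+r₃e^{iθ₃}=r₁+r₄e^{iθ₄} gives r₂ω₂e^{iθ₂}+r₃ω₃e^{iθ₃}=r₄ω₄e^{iθ₄}.
Eliminating the other unknown: ω₄ = r₂ω₂ sin(θ₂−θ₃) / [r₄ sin(θ₄−θ₃)].
Numerator sine = -0.80073; denominator sine = -0.89493.
Result = 0.0585·4.26·(-0.80073) / (0.1738·(-0.89493)) = +1.283 rad/s; magnitude 1.283 rad/s.

1.28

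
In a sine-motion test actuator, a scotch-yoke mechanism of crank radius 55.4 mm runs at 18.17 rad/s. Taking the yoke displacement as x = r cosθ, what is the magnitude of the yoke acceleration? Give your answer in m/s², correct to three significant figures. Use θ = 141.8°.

14.4

ω = 18.17 rad/s
x = r cosθ ⇒ ẍ = −rω² cosθ (ω constant).
|a| = rω²|cosθ| = 0.0554·(18.17)²·|cos 141.8°| = 14.374 m/s².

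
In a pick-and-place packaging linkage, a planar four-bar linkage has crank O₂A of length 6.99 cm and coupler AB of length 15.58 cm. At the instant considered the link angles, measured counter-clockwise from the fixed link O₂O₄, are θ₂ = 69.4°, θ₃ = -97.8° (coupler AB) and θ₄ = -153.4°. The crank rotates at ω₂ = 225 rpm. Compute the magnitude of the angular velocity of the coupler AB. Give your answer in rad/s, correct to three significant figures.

ω₂ = 23.56 rad/s (from 225 rpm).
Differentiating the loop-closure r₂e^{iθ₂}+r₃e^{iθ₃}=r₁+r₄e^{iθ₄} gives r₂ω₂e^{iθ₂}+r₃ω₃e^{iθ₃}=r₄ω₄e^{iθ₄}.
Eliminating the other unknown: ω₃ = r₂ω₂ sin(θ₄−θ₂) / [r₃ sin(θ₃−θ₄)].
Numerator sine = +0.67944; denominator sine = +0.82511.
Result = 0.0699·23.56·(+0.67944) / (0.1558·(+0.82511)) = +8.7048 rad/s; magnitude 8.7048 rad/s.

8.70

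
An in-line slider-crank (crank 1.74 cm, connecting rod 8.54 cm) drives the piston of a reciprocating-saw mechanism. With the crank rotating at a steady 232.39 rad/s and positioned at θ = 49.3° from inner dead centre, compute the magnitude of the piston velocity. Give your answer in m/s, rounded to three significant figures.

3.48

ω = 232.4 rad/s
For an in-line slider-crank, x = r cosθ + √(L² − r² sin²θ), so v = −rω sinθ·[1 + r cosθ/√(L² − r² sin²θ)].
With r = 0.0174 m, L = 0.0854 m, θ = 49.3°: √(L² − r² sin²θ) = 0.084375 m.
v = −0.0174·232.4·0.75813·[1 + 0.0174·0.65210/0.084375] = -3.4778 m/s.
|v| = 3.4778 m/s.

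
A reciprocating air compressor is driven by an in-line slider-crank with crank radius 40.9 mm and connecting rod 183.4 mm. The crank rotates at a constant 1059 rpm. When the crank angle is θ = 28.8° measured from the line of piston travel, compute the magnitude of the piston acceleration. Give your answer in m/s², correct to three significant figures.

ω = 2π·1059/60 = 110.9 rad/s
x(θ) = r cosθ + √(L² − r² sin²θ); with ω constant, a = ω²·d²x/dθ².
d²x/dθ² = −r cosθ − r²(cos2θ)/√u − r⁴ sin²2θ/(4u^{3/2}),  u = L² − r² sin²θ = 0.0332473 m².
Substituting r = 0.0409 m, L = 0.1834 m, θ = 28.8°: d²x/dθ² = -0.040839 m.
a = ω²·d²x/dθ² = (110.9)²·(-0.040839) = -502.25 m/s²;  |a| = 502.25 m/s².

502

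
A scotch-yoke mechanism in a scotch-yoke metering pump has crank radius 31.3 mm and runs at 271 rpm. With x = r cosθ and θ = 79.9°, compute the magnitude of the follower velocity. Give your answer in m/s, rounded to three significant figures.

ω = 28.38 rad/s (from 271 rpm).
x = r cosθ ⇒ ẋ = −rω sinθ.
|v| = rω|sinθ| = 0.0313·28.38·|sin 79.9°| = 0.8745 m/s.

0.874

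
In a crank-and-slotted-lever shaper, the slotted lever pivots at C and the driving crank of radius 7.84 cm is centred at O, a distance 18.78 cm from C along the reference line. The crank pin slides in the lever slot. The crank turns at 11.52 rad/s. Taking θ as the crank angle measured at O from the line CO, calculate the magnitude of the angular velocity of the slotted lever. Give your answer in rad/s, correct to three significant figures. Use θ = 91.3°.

ω = 11.52 rad/s
Crank pin A relative to C: A = (d + r cosθ, r sinθ); lever angle φ = atan2(r sinθ, d + r cosθ).
Differentiating tanφ: φ̇ = rω(d cosθ + r)/(d² + r² + 2dr cosθ).
d² + r² + 2dr cosθ = |CA|² = 0.0407473 m²;  d cosθ + r = +0.074139 m.
|ω_lever| = |0.0784·11.52·+0.074139| / 0.0407473 = 1.6433 rad/s.

1.64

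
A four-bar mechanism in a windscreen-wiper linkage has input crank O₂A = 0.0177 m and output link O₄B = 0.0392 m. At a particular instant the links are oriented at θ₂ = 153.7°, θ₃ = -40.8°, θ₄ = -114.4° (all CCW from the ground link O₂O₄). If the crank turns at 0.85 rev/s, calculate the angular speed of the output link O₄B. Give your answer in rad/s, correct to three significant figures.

0.629

ω₂ = 5.341 rad/s (from 0.85 rev/s).
Differentiating the loop-closure r₂e^{iθ₂}+r₃e^{iθ₃}=r₁+r₄e^{iθ₄} gives r₂ω₂e^{iθ₂}+r₃ω₃e^{iθ₃}=r₄ω₄e^{iθ₄}.
Eliminating the other unknown: ω₄ = r₂ω₂ sin(θ₂−θ₃) / [r₄ sin(θ₄−θ₃)].
Numerator sine = -0.25038; denominator sine = -0.95931.
Result = 0.0177·5.341·(-0.25038) / (0.0392·(-0.95931)) = +0.6294 rad/s; magnitude 0.6294 rad/s.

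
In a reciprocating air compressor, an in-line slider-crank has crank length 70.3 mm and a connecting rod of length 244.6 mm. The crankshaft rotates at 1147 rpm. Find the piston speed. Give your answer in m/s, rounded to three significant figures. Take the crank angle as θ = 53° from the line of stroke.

7.94

ω = 2π·1147/60 = 120.1 rad/s
For an in-line slider-crank, x = r cosθ + √(L² − r² sin²θ), so v = −rω sinθ·[1 + r cosθ/√(L² − r² sin²θ)].
With r = 0.0703 m, L = 0.2446 m, θ = 53°: √(L² − r² sin²θ) = 0.23807 m.
v = −0.0703·120.1·0.79864·[1 + 0.0703·0.60182/0.23807] = -7.9421 m/s.
|v| = 7.9421 m/s.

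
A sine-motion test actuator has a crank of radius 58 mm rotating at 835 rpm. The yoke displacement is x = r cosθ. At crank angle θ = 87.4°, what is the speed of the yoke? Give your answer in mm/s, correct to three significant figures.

5070

ω = 87.44 rad/s (from 835 rpm).
x = r cosθ ⇒ ẋ = −rω sinθ.
|v| = rω|sinθ| = 0.058·87.44·|sin 87.4°| = 5.0664 m/s = 5066.4 mm/s.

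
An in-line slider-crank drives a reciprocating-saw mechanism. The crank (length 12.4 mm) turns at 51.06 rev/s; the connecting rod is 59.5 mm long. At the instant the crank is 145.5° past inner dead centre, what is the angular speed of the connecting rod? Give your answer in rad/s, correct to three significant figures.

ω = 320.8 rad/s (converted from 51.06 rev/s).
The rod makes angle φ with the slider axis where L sinφ = r sinθ; differentiating, L cosφ·φ̇ = r ω cosθ.
L cosφ = √(L² − r² sin²θ) = 0.059084 m.
|ω_rod| = r ω |cosθ| / √(L² − r² sin²θ) = 0.0124·320.8·0.82413/0.059084 = 55.489 rad/s.

55.5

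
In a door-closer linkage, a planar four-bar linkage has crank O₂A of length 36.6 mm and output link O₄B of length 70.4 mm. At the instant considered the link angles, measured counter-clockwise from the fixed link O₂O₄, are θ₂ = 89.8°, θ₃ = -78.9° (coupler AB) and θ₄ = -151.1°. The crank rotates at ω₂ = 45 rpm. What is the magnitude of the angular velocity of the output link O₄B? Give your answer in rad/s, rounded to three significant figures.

0.504

ω₂ = 4.712 rad/s (from 45 rpm).
Differentiating the loop-closure r₂e^{iθ₂}+r₃e^{iθ₃}=r₁+r₄e^{iθ₄} gives r₂ω₂e^{iθ₂}+r₃ω₃e^{iθ₃}=r₄ω₄e^{iθ₄}.
Eliminating the other unknown: ω₄ = r₂ω₂ sin(θ₂−θ₃) / [r₄ sin(θ₄−θ₃)].
Numerator sine = +0.19595; denominator sine = -0.95213.
Result = 0.0366·4.712·(+0.19595) / (0.0704·(-0.95213)) = -0.50419 rad/s; magnitude 0.50419 rad/s.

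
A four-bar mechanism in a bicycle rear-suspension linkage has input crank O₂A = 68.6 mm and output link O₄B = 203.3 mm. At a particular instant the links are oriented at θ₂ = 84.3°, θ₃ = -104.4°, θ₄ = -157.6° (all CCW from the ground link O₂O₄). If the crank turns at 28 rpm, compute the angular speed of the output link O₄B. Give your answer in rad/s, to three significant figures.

ω₂ = 2.932 rad/s (from 28 rpm).
Differentiating the loop-closure r₂e^{iθ₂}+r₃e^{iθ₃}=r₁+r₄e^{iθ₄} gives r₂ω₂e^{iθ₂}+r₃ω₃e^{iθ₃}=r₄ω₄e^{iθ₄}.
Eliminating the other unknown: ω₄ = r₂ω₂ sin(θ₂−θ₃) / [r₄ sin(θ₄−θ₃)].
Numerator sine = -0.15126; denominator sine = -0.80073.
Result = 0.0686·2.932·(-0.15126) / (0.2033·(-0.80073)) = +0.1869 rad/s; magnitude 0.1869 rad/s.

0.187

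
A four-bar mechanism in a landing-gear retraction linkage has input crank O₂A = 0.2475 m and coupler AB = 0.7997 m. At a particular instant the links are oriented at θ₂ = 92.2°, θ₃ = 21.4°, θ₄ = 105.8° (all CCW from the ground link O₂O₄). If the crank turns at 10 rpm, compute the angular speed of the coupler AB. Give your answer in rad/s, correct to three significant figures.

ω₂ = 1.047 rad/s (from 10 rpm).
Differentiating the loop-closure r₂e^{iθ₂}+r₃e^{iθ₃}=r₁+r₄e^{iθ₄} gives r₂ω₂e^{iθ₂}+r₃ω₃e^{iθ₃}=r₄ω₄e^{iθ₄}.
Eliminating the other unknown: ω₃ = r₂ω₂ sin(θ₄−θ₂) / [r₃ sin(θ₃−θ₄)].
Numerator sine = +0.23514; denominator sine = -0.99523.
Result = 0.2475·1.047·(+0.23514) / (0.7997·(-0.99523)) = -0.076575 rad/s; magnitude 0.076575 rad/s.

0.0766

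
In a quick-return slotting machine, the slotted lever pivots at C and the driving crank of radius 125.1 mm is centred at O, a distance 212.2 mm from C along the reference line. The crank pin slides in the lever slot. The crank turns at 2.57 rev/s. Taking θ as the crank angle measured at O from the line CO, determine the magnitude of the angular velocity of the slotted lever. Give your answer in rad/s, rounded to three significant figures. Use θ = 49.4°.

5.58

ω = 16.15 rad/s (from 2.57 rev/s).
Crank pin A relative to C: A = (d + r cosθ, r sinθ); lever angle φ = atan2(r sinθ, d + r cosθ).
Differentiating tanφ: φ̇ = rω(d cosθ + r)/(d² + r² + 2dr cosθ).
d² + r² + 2dr cosθ = |CA|² = 0.09523 m²;  d cosθ + r = +0.26319 m.
|ω_lever| = |0.1251·16.15·+0.26319| / 0.09523 = 5.5831 rad/s.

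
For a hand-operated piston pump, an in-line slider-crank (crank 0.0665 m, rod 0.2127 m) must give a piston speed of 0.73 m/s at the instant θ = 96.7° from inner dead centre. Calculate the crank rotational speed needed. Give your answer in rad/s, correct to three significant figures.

11.5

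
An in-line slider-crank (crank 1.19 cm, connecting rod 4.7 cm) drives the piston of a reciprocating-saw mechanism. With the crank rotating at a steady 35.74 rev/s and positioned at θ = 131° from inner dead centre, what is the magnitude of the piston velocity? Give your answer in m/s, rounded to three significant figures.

ω = 2π·35.7 = 224.6 rad/s
For an in-line slider-crank, x = r cosθ + √(L² − r² sin²θ), so v = −rω sinθ·[1 + r cosθ/√(L² − r² sin²θ)].
With r = 0.0119 m, L = 0.047 m, θ = 131°: √(L² − r² sin²θ) = 0.046134 m.
v = −0.0119·224.6·0.75471·[1 + 0.0119·-0.65606/0.046134] = -1.6755 m/s.
|v| = 1.6755 m/s.

1.68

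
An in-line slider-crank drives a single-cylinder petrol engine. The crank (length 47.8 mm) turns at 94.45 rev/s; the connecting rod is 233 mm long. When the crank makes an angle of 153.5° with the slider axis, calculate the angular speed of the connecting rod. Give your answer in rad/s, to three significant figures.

109

ω = 593.4 rad/s (converted from 94.45 rev/s).
The rod makes angle φ with the slider axis where L sinφ = r sinθ; differentiating, L cosφ·φ̇ = r ω cosθ.
L cosφ = √(L² − r² sin²θ) = 0.23202 m.
|ω_rod| = r ω |cosθ| / √(L² − r² sin²θ) = 0.0478·593.4·0.89493/0.23202 = 109.41 rad/s.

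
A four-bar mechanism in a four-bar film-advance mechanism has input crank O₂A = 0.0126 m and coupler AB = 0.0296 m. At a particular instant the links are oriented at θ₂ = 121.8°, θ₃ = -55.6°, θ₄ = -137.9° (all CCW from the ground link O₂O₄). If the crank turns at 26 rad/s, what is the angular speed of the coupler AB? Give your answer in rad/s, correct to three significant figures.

ω₂ = 26 rad/s
Differentiating the loop-closure r₂e^{iθ₂}+r₃e^{iθ₃}=r₁+r₄e^{iθ₄} gives r₂ω₂e^{iθ₂}+r₃ω₃e^{iθ₃}=r₄ω₄e^{iθ₄}.
Eliminating the other unknown: ω₃ = r₂ω₂ sin(θ₄−θ₂) / [r₃ sin(θ₃−θ₄)].
Numerator sine = +0.98389; denominator sine = +0.99098.
Result = 0.0126·26·(+0.98389) / (0.0296·(+0.99098)) = +10.988 rad/s; magnitude 10.988 rad/s.

11.0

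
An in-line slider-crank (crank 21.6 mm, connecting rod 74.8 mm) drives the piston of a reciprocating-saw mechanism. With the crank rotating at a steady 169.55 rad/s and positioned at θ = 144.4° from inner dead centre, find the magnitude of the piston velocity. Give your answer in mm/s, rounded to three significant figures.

1620

ω = 169.6 rad/s
For an in-line slider-crank, x = r cosθ + √(L² − r² sin²θ), so v = −rω sinθ·[1 + r cosθ/√(L² − r² sin²θ)].
With r = 0.0216 m, L = 0.0748 m, θ = 144.4°: √(L² − r² sin²θ) = 0.073736 m.
v = −0.0216·169.6·0.58212·[1 + 0.0216·-0.81310/0.073736] = -1.6241 m/s.
|v| = 1.6241 m/s = 1624.1 mm/s.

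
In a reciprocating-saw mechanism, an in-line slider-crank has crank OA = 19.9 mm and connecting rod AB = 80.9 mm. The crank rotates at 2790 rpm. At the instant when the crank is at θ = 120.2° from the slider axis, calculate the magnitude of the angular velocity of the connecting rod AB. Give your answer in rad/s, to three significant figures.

ω = 292.2 rad/s (converted from 2790 rpm).
The rod makes angle φ with the slider axis where L sinφ = r sinθ; differentiating, L cosφ·φ̇ = r ω cosθ.
L cosφ = √(L² − r² sin²θ) = 0.079051 m.
|ω_rod| = r ω |cosθ| / √(L² − r² sin²θ) = 0.0199·292.2·0.50302/0.079051 = 36.997 rad/s.

37.0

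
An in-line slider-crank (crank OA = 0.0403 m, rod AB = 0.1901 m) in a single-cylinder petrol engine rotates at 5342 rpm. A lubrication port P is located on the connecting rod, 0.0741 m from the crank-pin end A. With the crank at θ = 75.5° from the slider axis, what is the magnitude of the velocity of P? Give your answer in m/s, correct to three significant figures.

ω = 559.4 rad/s.  Crank-pin speed |V_A| = rω = 22.544 m/s, perpendicular to OA.
Rod angle: sinφ = −(r/L) sinθ ⇒ φ = -11.844°; ω_rod = −rω cosθ/√(L²−r²sin²θ) = -30.339 rad/s.
V_P = V_A + ω_rod × AP, with AP = 0.0741 m along the rod.
Components: V_Px = −rω sinθ − a·ω_rod·sinφ = -22.288 m/s;  V_Py = rω cosθ + a·ω_rod·cosφ = +3.4444 m/s.
|V_P| = √(V_Px² + V_Py²) = 22.552 m/s.

22.6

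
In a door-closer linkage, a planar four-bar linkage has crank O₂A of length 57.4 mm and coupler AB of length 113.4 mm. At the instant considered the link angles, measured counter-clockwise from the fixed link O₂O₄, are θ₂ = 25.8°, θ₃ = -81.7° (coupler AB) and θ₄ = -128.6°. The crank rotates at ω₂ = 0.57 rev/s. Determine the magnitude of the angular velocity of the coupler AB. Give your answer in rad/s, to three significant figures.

1.07

ω₂ = 3.581 rad/s (from 0.57 rev/s).
Differentiating the loop-closure r₂e^{iθ₂}+r₃e^{iθ₃}=r₁+r₄e^{iθ₄} gives r₂ω₂e^{iθ₂}+r₃ω₃e^{iθ₃}=r₄ω₄e^{iθ₄}.
Eliminating the other unknown: ω₃ = r₂ω₂ sin(θ₄−θ₂) / [r₃ sin(θ₃−θ₄)].
Numerator sine = -0.43209; denominator sine = +0.73016.
Result = 0.0574·3.581·(-0.43209) / (0.1134·(+0.73016)) = -1.0728 rad/s; magnitude 1.0728 rad/s.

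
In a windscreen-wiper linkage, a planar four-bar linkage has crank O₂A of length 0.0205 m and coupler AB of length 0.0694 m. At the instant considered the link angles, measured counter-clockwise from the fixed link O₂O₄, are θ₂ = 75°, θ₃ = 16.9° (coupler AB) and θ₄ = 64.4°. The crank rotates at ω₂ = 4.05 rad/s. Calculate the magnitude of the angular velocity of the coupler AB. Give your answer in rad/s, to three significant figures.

0.298

ω₂ = 4.05 rad/s
Differentiating the loop-closure r₂e^{iθ₂}+r₃e^{iθ₃}=r₁+r₄e^{iθ₄} gives r₂ω₂e^{iθ₂}+r₃ω₃e^{iθ₃}=r₄ω₄e^{iθ₄}.
Eliminating the other unknown: ω₃ = r₂ω₂ sin(θ₄−θ₂) / [r₃ sin(θ₃−θ₄)].
Numerator sine = -0.18395; denominator sine = -0.73728.
Result = 0.0205·4.05·(-0.18395) / (0.0694·(-0.73728)) = +0.29848 rad/s; magnitude 0.29848 rad/s.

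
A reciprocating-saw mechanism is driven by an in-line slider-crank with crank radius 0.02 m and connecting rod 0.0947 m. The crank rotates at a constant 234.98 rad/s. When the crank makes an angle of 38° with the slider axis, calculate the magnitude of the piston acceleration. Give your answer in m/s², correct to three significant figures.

ω = 235 rad/s
x(θ) = r cosθ + √(L² − r² sin²θ); with ω constant, a = ω²·d²x/dθ².
d²x/dθ² = −r cosθ − r²(cos2θ)/√u − r⁴ sin²2θ/(4u^{3/2}),  u = L² − r² sin²θ = 0.00881647 m².
Substituting r = 0.02 m, L = 0.0947 m, θ = 38°: d²x/dθ² = -0.016836 m.
a = ω²·d²x/dθ² = (235)²·(-0.016836) = -929.63 m/s²;  |a| = 929.63 m/s².

930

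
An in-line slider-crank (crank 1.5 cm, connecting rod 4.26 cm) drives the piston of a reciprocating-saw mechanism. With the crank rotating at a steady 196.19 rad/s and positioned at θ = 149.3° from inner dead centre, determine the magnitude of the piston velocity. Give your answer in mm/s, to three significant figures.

ω = 196.2 rad/s
For an in-line slider-crank, x = r cosθ + √(L² − r² sin²θ), so v = −rω sinθ·[1 + r cosθ/√(L² − r² sin²θ)].
With r = 0.015 m, L = 0.0426 m, θ = 149.3°: √(L² − r² sin²θ) = 0.041906 m.
v = −0.015·196.2·0.51054·[1 + 0.015·-0.85985/0.041906] = -1.04 m/s.
|v| = 1.04 m/s = 1040 mm/s.

1040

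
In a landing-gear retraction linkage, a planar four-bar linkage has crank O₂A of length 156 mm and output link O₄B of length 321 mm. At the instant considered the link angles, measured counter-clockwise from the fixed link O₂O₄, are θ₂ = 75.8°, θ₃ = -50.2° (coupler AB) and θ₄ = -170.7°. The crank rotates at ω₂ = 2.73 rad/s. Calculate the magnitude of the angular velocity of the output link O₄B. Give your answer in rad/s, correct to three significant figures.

1.25

ω₂ = 2.73 rad/s
Differentiating the loop-closure r₂e^{iθ₂}+r₃e^{iθ₃}=r₁+r₄e^{iθ₄} gives r₂ω₂e^{iθ₂}+r₃ω₃e^{iθ₃}=r₄ω₄e^{iθ₄}.
Eliminating the other unknown: ω₄ = r₂ω₂ sin(θ₂−θ₃) / [r₄ sin(θ₄−θ₃)].
Numerator sine = +0.80902; denominator sine = -0.86163.
Result = 0.156·2.73·(+0.80902) / (0.321·(-0.86163)) = -1.2457 rad/s; magnitude 1.2457 rad/s.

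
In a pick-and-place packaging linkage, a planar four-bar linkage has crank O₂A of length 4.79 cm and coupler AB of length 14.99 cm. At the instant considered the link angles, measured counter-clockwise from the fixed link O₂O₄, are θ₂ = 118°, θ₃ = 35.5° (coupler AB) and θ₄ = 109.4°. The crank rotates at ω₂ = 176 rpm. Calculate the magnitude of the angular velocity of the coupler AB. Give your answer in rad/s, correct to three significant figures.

0.917

ω₂ = 18.43 rad/s (from 176 rpm).
Differentiating the loop-closure r₂e^{iθ₂}+r₃e^{iθ₃}=r₁+r₄e^{iθ₄} gives r₂ω₂e^{iθ₂}+r₃ω₃e^{iθ₃}=r₄ω₄e^{iθ₄}.
Eliminating the other unknown: ω₃ = r₂ω₂ sin(θ₄−θ₂) / [r₃ sin(θ₃−θ₄)].
Numerator sine = -0.14954; denominator sine = -0.96078.
Result = 0.0479·18.43·(-0.14954) / (0.1499·(-0.96078)) = +0.91663 rad/s; magnitude 0.91663 rad/s.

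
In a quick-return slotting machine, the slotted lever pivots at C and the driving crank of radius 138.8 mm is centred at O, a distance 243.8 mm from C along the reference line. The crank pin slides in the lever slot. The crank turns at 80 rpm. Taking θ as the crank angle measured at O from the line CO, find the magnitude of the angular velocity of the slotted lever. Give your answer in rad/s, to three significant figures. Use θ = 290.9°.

ω = 8.378 rad/s (from 80 rpm).
Crank pin A relative to C: A = (d + r cosθ, r sinθ); lever angle φ = atan2(r sinθ, d + r cosθ).
Differentiating tanφ: φ̇ = rω(d cosθ + r)/(d² + r² + 2dr cosθ).
d² + r² + 2dr cosθ = |CA|² = 0.102848 m²;  d cosθ + r = +0.22577 m.
|ω_lever| = |0.1388·8.378·+0.22577| / 0.102848 = 2.5526 rad/s.

2.55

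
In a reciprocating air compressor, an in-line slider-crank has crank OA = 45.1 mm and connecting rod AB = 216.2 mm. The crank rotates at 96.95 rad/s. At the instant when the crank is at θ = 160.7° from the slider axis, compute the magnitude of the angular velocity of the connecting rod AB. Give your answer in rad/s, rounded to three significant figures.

ω = 96.95 rad/s
The rod makes angle φ with the slider axis where L sinφ = r sinθ; differentiating, L cosφ·φ̇ = r ω cosθ.
L cosφ = √(L² − r² sin²θ) = 0.21569 m.
|ω_rod| = r ω |cosθ| / √(L² − r² sin²θ) = 0.0451·96.95·0.94380/0.21569 = 19.133 rad/s.

19.1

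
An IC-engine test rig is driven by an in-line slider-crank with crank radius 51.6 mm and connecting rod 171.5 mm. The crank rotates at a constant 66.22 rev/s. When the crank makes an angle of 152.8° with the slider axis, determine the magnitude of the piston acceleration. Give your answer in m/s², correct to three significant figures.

6320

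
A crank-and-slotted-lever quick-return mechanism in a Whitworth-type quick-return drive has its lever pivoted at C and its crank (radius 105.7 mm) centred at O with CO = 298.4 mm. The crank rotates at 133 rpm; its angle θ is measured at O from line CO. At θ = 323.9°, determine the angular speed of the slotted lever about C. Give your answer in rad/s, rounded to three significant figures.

3.38

ω = 13.93 rad/s (from 133 rpm).
Crank pin A relative to C: A = (d + r cosθ, r sinθ); lever angle φ = atan2(r sinθ, d + r cosθ).
Differentiating tanφ: φ̇ = rω(d cosθ + r)/(d² + r² + 2dr cosθ).
d² + r² + 2dr cosθ = |CA|² = 0.151184 m²;  d cosθ + r = +0.3468 m.
|ω_lever| = |0.1057·13.93·+0.3468| / 0.151184 = 3.377 rad/s.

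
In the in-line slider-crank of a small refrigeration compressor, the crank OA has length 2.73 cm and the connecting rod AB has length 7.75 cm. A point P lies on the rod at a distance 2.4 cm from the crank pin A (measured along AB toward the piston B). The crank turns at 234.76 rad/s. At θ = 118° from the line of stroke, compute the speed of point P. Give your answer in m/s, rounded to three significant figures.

5.74

ω = 234.8 rad/s.  Crank-pin speed |V_A| = rω = 6.4089 m/s, perpendicular to OA.
Rod angle: sinφ = −(r/L) sinθ ⇒ φ = -18.121°; ω_rod = −rω cosθ/√(L²−r²sin²θ) = +40.85 rad/s.
V_P = V_A + ω_rod × AP, with AP = 0.024 m along the rod.
Components: V_Px = −rω sinθ − a·ω_rod·sinφ = -5.3538 m/s;  V_Py = rω cosθ + a·ω_rod·cosφ = -2.0771 m/s.
|V_P| = √(V_Px² + V_Py²) = 5.7426 m/s.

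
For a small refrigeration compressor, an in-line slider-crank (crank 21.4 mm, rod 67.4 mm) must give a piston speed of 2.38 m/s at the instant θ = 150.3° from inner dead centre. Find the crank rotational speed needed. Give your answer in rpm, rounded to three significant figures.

2970

For an in-line slider-crank, |v_piston| = rω|sinθ|·[1 + r cosθ/√(L² − r² sin²θ)].
With r = 0.0214 m, L = 0.0674 m, θ = 150.3°: the bracketed kinematic factor |dx/dθ| = 0.0076417 m.
ω = v/|dx/dθ| = 2.38/0.0076417 = 311.45 rad/s.
N = 60ω/(2π) = 2974.1 rpm.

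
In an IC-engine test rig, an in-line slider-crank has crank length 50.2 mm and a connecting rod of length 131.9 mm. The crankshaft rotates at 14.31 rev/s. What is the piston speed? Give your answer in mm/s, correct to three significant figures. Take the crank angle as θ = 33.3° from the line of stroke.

3280

ω = 2π·14.3 = 89.91 rad/s
For an in-line slider-crank, x = r cosθ + √(L² − r² sin²θ), so v = −rω sinθ·[1 + r cosθ/√(L² − r² sin²θ)].
With r = 0.0502 m, L = 0.1319 m, θ = 33.3°: √(L² − r² sin²θ) = 0.12899 m.
v = −0.0502·89.91·0.54902·[1 + 0.0502·0.83581/0.12899] = -3.2841 m/s.
|v| = 3.2841 m/s = 3284.1 mm/s.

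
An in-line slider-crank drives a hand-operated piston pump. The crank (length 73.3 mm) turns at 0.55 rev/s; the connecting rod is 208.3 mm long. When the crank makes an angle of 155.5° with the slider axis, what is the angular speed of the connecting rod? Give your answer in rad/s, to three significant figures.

1.12

ω = 3.456 rad/s (converted from 0.55 rev/s).
The rod makes angle φ with the slider axis where L sinφ = r sinθ; differentiating, L cosφ·φ̇ = r ω cosθ.
L cosφ = √(L² − r² sin²θ) = 0.20607 m.
|ω_rod| = r ω |cosθ| / √(L² − r² sin²θ) = 0.0733·3.456·0.90996/0.20607 = 1.1185 rad/s.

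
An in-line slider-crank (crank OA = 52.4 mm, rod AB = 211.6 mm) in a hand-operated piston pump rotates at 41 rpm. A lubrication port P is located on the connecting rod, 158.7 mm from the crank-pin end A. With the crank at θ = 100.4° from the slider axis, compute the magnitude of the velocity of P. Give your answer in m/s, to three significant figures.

ω = 4.294 rad/s.  Crank-pin speed |V_A| = rω = 0.22498 m/s, perpendicular to OA.
Rod angle: sinφ = −(r/L) sinθ ⇒ φ = -14.097°; ω_rod = −rω cosθ/√(L²−r²sin²θ) = +0.19789 rad/s.
V_P = V_A + ω_rod × AP, with AP = 0.1587 m along the rod.
Components: V_Px = −rω sinθ − a·ω_rod·sinφ = -0.21363 m/s;  V_Py = rω cosθ + a·ω_rod·cosφ = -0.010153 m/s.
|V_P| = √(V_Px² + V_Py²) = 0.21388 m/s.

0.214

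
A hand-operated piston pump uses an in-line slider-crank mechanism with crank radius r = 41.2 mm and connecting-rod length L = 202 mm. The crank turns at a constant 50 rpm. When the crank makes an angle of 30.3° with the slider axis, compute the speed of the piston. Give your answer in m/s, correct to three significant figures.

ω = 2π·50/60 = 5.236 rad/s
For an in-line slider-crank, x = r cosθ + √(L² − r² sin²θ), so v = −rω sinθ·[1 + r cosθ/√(L² − r² sin²θ)].
With r = 0.0412 m, L = 0.202 m, θ = 30.3°: √(L² − r² sin²θ) = 0.20093 m.
v = −0.0412·5.236·0.50453·[1 + 0.0412·0.86340/0.20093] = -0.12811 m/s.
|v| = 0.12811 m/s.

0.128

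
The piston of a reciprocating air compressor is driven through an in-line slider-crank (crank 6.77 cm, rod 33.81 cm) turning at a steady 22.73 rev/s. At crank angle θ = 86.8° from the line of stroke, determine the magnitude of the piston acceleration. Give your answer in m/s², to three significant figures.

203

ω = 2π·22.7 = 142.8 rad/s
x(θ) = r cosθ + √(L² − r² sin²θ); with ω constant, a = ω²·d²x/dθ².
d²x/dθ² = −r cosθ − r²(cos2θ)/√u − r⁴ sin²2θ/(4u^{3/2}),  u = L² − r² sin²θ = 0.109743 m².
Substituting r = 0.0677 m, L = 0.3381 m, θ = 86.8°: d²x/dθ² = +0.0099682 m.
a = ω²·d²x/dθ² = (142.8)²·(+0.0099682) = +203.32 m/s²;  |a| = 203.32 m/s².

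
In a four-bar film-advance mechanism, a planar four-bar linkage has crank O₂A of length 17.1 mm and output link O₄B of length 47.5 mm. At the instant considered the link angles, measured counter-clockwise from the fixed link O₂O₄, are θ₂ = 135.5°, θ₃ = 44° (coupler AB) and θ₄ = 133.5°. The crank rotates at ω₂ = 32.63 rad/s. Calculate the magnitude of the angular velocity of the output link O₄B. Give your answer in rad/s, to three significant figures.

11.7

ω₂ = 32.63 rad/s
Differentiating the loop-closure r₂e^{iθ₂}+r₃e^{iθ₃}=r₁+r₄e^{iθ₄} gives r₂ω₂e^{iθ₂}+r₃ω₃e^{iθ₃}=r₄ω₄e^{iθ₄}.
Eliminating the other unknown: ω₄ = r₂ω₂ sin(θ₂−θ₃) / [r₄ sin(θ₄−θ₃)].
Numerator sine = +0.99966; denominator sine = +0.99996.
Result = 0.0171·32.63·(+0.99966) / (0.0475·(+0.99996)) = +11.743 rad/s; magnitude 11.743 rad/s.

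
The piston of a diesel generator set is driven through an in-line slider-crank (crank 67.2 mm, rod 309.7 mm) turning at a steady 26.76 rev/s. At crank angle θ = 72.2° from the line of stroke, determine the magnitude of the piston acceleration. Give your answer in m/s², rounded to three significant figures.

240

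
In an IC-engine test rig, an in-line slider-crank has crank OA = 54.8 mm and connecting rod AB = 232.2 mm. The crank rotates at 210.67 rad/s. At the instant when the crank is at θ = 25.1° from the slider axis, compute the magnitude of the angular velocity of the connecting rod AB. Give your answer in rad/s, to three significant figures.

45.3

ω = 210.7 rad/s
The rod makes angle φ with the slider axis where L sinφ = r sinθ; differentiating, L cosφ·φ̇ = r ω cosθ.
L cosφ = √(L² − r² sin²θ) = 0.23103 m.
|ω_rod| = r ω |cosθ| / √(L² − r² sin²θ) = 0.0548·210.7·0.90557/0.23103 = 45.251 rad/s.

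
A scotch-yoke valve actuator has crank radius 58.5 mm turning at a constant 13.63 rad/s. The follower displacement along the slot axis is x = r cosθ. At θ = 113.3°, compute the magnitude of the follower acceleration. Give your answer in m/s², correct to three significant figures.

ω = 13.63 rad/s
x = r cosθ ⇒ ẍ = −rω² cosθ (ω constant).
|a| = rω²|cosθ| = 0.0585·(13.63)²·|cos 113.3°| = 4.2988 m/s².

4.30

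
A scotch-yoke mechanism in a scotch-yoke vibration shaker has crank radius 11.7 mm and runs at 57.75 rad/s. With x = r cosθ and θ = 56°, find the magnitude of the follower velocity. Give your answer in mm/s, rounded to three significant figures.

560

ω = 57.75 rad/s
x = r cosθ ⇒ ẋ = −rω sinθ.
|v| = rω|sinθ| = 0.0117·57.75·|sin 56°| = 0.56016 m/s = 560.16 mm/s.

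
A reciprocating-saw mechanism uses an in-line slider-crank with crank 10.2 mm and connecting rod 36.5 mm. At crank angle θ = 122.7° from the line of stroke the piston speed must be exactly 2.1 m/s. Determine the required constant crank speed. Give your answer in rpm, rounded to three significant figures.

2770

For an in-line slider-crank, |v_piston| = rω|sinθ|·[1 + r cosθ/√(L² − r² sin²θ)].
With r = 0.0102 m, L = 0.0365 m, θ = 122.7°: the bracketed kinematic factor |dx/dθ| = 0.0072502 m.
ω = v/|dx/dθ| = 2.1/0.0072502 = 289.65 rad/s.
N = 60ω/(2π) = 2765.9 rpm.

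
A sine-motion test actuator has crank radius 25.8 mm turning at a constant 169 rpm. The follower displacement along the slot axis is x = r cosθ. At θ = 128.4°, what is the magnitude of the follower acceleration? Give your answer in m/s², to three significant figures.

ω = 17.7 rad/s (from 169 rpm).
x = r cosθ ⇒ ẍ = −rω² cosθ (ω constant).
|a| = rω²|cosθ| = 0.0258·(17.7)²·|cos 128.4°| = 5.0193 m/s².

5.02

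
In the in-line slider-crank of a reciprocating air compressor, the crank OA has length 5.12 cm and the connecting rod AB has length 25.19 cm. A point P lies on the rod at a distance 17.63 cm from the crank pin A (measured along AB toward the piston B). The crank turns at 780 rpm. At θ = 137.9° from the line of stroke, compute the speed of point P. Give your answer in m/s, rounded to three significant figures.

2.67

ω = 81.68 rad/s.  Crank-pin speed |V_A| = rω = 4.1821 m/s, perpendicular to OA.
Rod angle: sinφ = −(r/L) sinθ ⇒ φ = -7.832°; ω_rod = −rω cosθ/√(L²−r²sin²θ) = +12.434 rad/s.
V_P = V_A + ω_rod × AP, with AP = 0.1763 m along the rod.
Components: V_Px = −rω sinθ − a·ω_rod·sinφ = -2.5051 m/s;  V_Py = rω cosθ + a·ω_rod·cosφ = -0.93127 m/s.
|V_P| = √(V_Px² + V_Py²) = 2.6726 m/s.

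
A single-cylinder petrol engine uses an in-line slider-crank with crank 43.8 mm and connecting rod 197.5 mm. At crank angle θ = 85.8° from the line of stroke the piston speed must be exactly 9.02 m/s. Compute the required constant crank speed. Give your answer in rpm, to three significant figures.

For an in-line slider-crank, |v_piston| = rω|sinθ|·[1 + r cosθ/√(L² − r² sin²θ)].
With r = 0.0438 m, L = 0.1975 m, θ = 85.8°: the bracketed kinematic factor |dx/dθ| = 0.04441 m.
ω = v/|dx/dθ| = 9.02/0.04441 = 203.11 rad/s.
N = 60ω/(2π) = 1939.5 rpm.

1940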